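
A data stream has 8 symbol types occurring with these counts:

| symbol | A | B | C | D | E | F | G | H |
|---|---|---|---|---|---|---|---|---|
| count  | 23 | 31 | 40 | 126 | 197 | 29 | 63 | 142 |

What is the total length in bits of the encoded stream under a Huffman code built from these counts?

1726

Greedily combine the two least-frequent nodes:
combine A(23), F(29) → 52
combine B(31), C(40) → 71
combine 52, G(63) → 115
combine 71, 115 → 186
combine D(126), H(142) → 268
combine 186, E(197) → 383
combine 268, 383 → 651
The encoded length is the sum of every internal node's weight: 52 + 71 + 115 + 186 + 268 + 383 + 651 = 1726 bits.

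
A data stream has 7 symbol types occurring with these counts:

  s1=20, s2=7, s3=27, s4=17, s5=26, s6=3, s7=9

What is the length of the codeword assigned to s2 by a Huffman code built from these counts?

5

Huffman merges, smallest pair first:
s6(3) + s2(7) → 10
s7(9) + 10 → 19
s4(17) + 19 → 36
s1(20) + s5(26) → 46
s3(27) + 36 → 63
46 + 63 → 109
s2's leaf is at depth 5, giving a 5-bit codeword.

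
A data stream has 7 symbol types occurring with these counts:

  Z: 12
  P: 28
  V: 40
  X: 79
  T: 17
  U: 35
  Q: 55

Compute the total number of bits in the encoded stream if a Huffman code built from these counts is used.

Greedily combine the two least-frequent nodes:
Z(12) + T(17) → 29
P(28) + 29 → 57
U(35) + V(40) → 75
Q(55) + 57 → 112
75 + X(79) → 154
112 + 154 → 266
Total encoded bits = sum of merged weights = 29 + 57 + 75 + 112 + 154 + 266 = 693.

693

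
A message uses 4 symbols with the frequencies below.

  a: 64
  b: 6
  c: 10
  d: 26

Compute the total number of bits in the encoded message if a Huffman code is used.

164

Merge the two smallest weights repeatedly:
merge b(6) and c(10): 16
merge 16 and d(26): 42
merge 42 and a(64): 106
Total encoded bits = sum of merged weights = 16 + 42 + 106 = 164.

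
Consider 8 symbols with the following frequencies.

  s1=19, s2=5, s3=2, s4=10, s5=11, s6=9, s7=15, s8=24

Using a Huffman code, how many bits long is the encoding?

Greedily combine the two least-frequent nodes:
s3(2) + s2(5) → 7
7 + s6(9) → 16
s4(10) + s5(11) → 21
s7(15) + 16 → 31
s1(19) + 21 → 40
s8(24) + 31 → 55
40 + 55 → 95
Each symbol's bit-cost is frequency × depth; summing gives 265 bits (equivalently 7 + 16 + 21 + 31 + 40 + 55 + 95).

265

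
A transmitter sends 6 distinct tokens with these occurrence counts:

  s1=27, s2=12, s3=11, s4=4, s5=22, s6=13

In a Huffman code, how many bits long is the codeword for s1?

Repeatedly merge the two smallest:
combine s4(4), s3(11) → 15
combine s2(12), s6(13) → 25
combine 15, s5(22) → 37
combine 25, s1(27) → 52
combine 37, 52 → 89
s1's leaf is at depth 2, giving a 2-bit codeword.

2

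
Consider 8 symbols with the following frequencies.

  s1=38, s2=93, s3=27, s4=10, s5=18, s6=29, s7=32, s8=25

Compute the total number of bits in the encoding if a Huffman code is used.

Greedily combine the two least-frequent nodes:
merge s4(10) and s5(18): 28
merge s8(25) and s3(27): 52
merge 28 and s6(29): 57
merge s7(32) and s1(38): 70
merge 52 and 57: 109
merge 70 and s2(93): 163
merge 109 and 163: 272
Total encoded bits = sum of merged weights = 28 + 52 + 57 + 70 + 109 + 163 + 272 = 751.

751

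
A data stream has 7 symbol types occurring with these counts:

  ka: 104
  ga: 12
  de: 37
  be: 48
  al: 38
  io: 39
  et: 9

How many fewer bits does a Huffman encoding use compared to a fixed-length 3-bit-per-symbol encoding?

Fixed-length: 3 bits × 287 symbols = 861 bits.
Huffman merges:
et(9) + ga(12) → 21
21 + de(37) → 58
al(38) + io(39) → 77
be(48) + 58 → 106
77 + ka(104) → 181
106 + 181 → 287
Huffman total = 21 + 58 + 77 + 106 + 181 + 287 = 730 bits.
Saving = 861 − 730 = 131 bits.

131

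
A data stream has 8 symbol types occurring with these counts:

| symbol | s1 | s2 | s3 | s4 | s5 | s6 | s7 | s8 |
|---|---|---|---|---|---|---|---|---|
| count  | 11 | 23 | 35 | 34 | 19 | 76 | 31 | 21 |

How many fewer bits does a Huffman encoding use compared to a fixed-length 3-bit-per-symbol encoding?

Fixed-length: 3 bits × 250 symbols = 750 bits.
Huffman merges:
combine s1(11), s5(19) → 30
combine s8(21), s2(23) → 44
combine 30, s7(31) → 61
combine s4(34), s3(35) → 69
combine 44, 61 → 105
combine 69, s6(76) → 145
combine 105, 145 → 250
Huffman total = 30 + 44 + 61 + 69 + 105 + 145 + 250 = 704 bits.
Saving = 750 − 704 = 46 bits.

46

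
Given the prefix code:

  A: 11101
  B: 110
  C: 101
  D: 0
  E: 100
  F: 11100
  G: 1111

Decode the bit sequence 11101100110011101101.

Read left to right; each codeword is recognised as soon as it completes (prefix code):
  11101→A | 100→E | 110→B | 0→D | 11101→A | 101→C
Decoded message: AEBDAC

AEBDAC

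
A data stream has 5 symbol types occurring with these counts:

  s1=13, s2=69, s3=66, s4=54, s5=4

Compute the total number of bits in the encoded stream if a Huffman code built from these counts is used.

Greedily combine the two least-frequent nodes:
combine s5(4), s1(13) → 17
combine 17, s4(54) → 71
combine s3(66), s2(69) → 135
combine 71, 135 → 206
Total encoded bits = sum of merged weights = 17 + 71 + 135 + 206 = 429.

429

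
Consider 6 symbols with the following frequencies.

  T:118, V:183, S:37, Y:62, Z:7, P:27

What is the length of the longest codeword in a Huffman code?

5

Merge the two lowest-weight nodes at each step:
merge Z(7) and P(27): 34
merge 34 and S(37): 71
merge Y(62) and 71: 133
merge T(118) and 133: 251
merge V(183) and 251: 434
The first pair merged (Z, P) ends up deepest, at depth 5.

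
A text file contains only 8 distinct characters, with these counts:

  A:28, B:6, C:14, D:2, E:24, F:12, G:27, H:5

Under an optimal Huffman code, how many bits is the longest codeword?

Merge the two lowest-weight nodes at each step:
D(2) + H(5) → 7
B(6) + 7 → 13
F(12) + 13 → 25
C(14) + E(24) → 38
25 + G(27) → 52
A(28) + 38 → 66
52 + 66 → 118
Maximum depth reached is 5.

5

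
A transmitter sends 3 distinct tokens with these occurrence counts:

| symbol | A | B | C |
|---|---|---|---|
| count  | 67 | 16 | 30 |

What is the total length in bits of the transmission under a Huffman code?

Merge the two smallest weights repeatedly:
combine B(16), C(30) → 46
combine 46, A(67) → 113
The encoded length is the sum of every internal node's weight: 46 + 113 = 159 bits.

159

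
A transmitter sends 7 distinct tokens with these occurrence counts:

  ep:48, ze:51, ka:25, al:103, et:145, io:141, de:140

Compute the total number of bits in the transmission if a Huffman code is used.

1730

Merge the two smallest weights repeatedly:
combine ka(25), ep(48) → 73
combine ze(51), 73 → 124
combine al(103), 124 → 227
combine de(140), io(141) → 281
combine et(145), 227 → 372
combine 281, 372 → 653
The encoded length is the sum of every internal node's weight: 73 + 124 + 227 + 281 + 372 + 653 = 1730 bits.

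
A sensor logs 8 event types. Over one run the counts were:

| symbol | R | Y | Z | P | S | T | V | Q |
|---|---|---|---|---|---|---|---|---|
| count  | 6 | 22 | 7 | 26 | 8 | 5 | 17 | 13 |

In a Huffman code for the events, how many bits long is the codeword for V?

3

Repeatedly merge the two smallest:
T(5) + R(6) → 11
Z(7) + S(8) → 15
11 + Q(13) → 24
15 + V(17) → 32
Y(22) + 24 → 46
P(26) + 32 → 58
46 + 58 → 104
V's leaf is at depth 3, giving a 3-bit codeword.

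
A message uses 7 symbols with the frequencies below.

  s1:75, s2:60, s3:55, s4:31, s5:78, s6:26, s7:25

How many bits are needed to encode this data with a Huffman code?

Greedily combine the two least-frequent nodes:
merge s7(25) and s6(26): 51
merge s4(31) and 51: 82
merge s3(55) and s2(60): 115
merge s1(75) and s5(78): 153
merge 82 and 115: 197
merge 153 and 197: 350
Each symbol's bit-cost is frequency × depth; summing gives 948 bits (equivalently 51 + 82 + 115 + 153 + 197 + 350).

948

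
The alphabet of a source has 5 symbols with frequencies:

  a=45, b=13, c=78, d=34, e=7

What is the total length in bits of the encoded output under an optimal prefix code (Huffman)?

350

Greedily combine the two least-frequent nodes:
e(7) + b(13) → 20
20 + d(34) → 54
a(45) + 54 → 99
c(78) + 99 → 177
Each symbol's bit-cost is frequency × depth; summing gives 350 bits (equivalently 20 + 54 + 99 + 177).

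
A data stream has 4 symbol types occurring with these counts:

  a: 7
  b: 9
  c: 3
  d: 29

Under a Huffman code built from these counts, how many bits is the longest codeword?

Merge the two lowest-weight nodes at each step:
combine c(3), a(7) → 10
combine b(9), 10 → 19
combine 19, d(29) → 48
The rarest symbols sit at the bottom; the longest codeword is 3 bits.

3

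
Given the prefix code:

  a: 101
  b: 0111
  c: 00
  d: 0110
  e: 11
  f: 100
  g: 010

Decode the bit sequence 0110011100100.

Read left to right; each codeword is recognised as soon as it completes (prefix code):
  0110→d | 0111→b | 00→c | 100→f
Decoded message: dbcf

dbcf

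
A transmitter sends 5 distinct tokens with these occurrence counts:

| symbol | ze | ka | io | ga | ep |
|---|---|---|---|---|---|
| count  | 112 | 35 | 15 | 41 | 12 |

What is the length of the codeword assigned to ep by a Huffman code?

4

Repeatedly merge the two smallest:
combine ep(12), io(15) → 27
combine 27, ka(35) → 62
combine ga(41), 62 → 103
combine 103, ze(112) → 215
The subtree containing ep is merged 4 times, so code length = 4.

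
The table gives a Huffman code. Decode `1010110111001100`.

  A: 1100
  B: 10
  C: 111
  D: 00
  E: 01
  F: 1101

Read left to right; each codeword is recognised as soon as it completes (prefix code):
  10→B | 10→B | 1101→F | 1100→A | 1100→A
Decoded message: BBFAA

BBFAA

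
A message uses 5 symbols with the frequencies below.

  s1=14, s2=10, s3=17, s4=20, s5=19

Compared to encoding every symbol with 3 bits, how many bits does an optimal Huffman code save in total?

Fixed-length: 3 bits × 80 symbols = 240 bits.
Huffman merges:
combine s2(10), s1(14) → 24
combine s3(17), s5(19) → 36
combine s4(20), 24 → 44
combine 36, 44 → 80
Huffman total = 24 + 36 + 44 + 80 = 184 bits.
Saving = 240 − 184 = 56 bits.

56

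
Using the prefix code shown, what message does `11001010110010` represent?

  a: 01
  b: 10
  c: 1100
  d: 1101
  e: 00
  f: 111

cbbcb

Read left to right; each codeword is recognised as soon as it completes (prefix code):
  1100→c | 10→b | 10→b | 1100→c | 10→b
Decoded message: cbbcb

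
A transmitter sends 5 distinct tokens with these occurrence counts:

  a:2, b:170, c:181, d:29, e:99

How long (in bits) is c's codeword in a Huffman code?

1

Huffman merges, smallest pair first:
combine a(2), d(29) → 31
combine 31, e(99) → 130
combine 130, b(170) → 300
combine c(181), 300 → 481
c sits one level below the root: a 1-bit codeword.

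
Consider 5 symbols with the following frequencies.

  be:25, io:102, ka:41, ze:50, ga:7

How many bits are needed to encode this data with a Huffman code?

453

Build the Huffman tree bottom-up:
combine ga(7), be(25) → 32
combine 32, ka(41) → 73
combine ze(50), 73 → 123
combine io(102), 123 → 225
The encoded length is the sum of every internal node's weight: 32 + 73 + 123 + 225 = 453 bits.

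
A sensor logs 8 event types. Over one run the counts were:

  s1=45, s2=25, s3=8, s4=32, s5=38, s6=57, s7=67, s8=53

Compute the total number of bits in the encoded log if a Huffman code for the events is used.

941

Merge the two smallest weights repeatedly:
combine s3(8), s2(25) → 33
combine s4(32), 33 → 65
combine s5(38), s1(45) → 83
combine s8(53), s6(57) → 110
combine 65, s7(67) → 132
combine 83, 110 → 193
combine 132, 193 → 325
The encoded length is the sum of every internal node's weight: 33 + 65 + 83 + 110 + 132 + 193 + 325 = 941 bits.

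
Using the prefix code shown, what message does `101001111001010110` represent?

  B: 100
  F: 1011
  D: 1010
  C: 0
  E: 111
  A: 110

Read left to right; each codeword is recognised as soon as it completes (prefix code):
  1010→D | 0→C | 111→E | 100→B | 1010→D | 110→A
Decoded message: DCEBDA

DCEBDA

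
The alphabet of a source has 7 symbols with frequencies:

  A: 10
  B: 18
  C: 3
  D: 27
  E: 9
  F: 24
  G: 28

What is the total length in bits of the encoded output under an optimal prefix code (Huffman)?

Merge the two smallest weights repeatedly:
merge C(3) and E(9): 12
merge A(10) and 12: 22
merge B(18) and 22: 40
merge F(24) and D(27): 51
merge G(28) and 40: 68
merge 51 and 68: 119
Each symbol's bit-cost is frequency × depth; summing gives 312 bits (equivalently 12 + 22 + 40 + 51 + 68 + 119).

312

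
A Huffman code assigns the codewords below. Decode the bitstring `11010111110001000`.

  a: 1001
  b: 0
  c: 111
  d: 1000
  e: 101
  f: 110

Read left to right; each codeword is recognised as soon as it completes (prefix code):
  110→f | 101→e | 111→c | 1000→d | 1000→d
Decoded message: fecdd

fecdd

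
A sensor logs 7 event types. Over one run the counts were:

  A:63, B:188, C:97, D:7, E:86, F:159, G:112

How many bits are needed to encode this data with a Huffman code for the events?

1859

Greedily combine the two least-frequent nodes:
D(7) + A(63) → 70
70 + E(86) → 156
C(97) + G(112) → 209
156 + F(159) → 315
B(188) + 209 → 397
315 + 397 → 712
The encoded length is the sum of every internal node's weight: 70 + 156 + 209 + 315 + 397 + 712 = 1859 bits.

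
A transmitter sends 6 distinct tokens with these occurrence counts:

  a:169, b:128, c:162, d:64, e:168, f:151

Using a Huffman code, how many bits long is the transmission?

Greedily combine the two least-frequent nodes:
d(64) + b(128) → 192
f(151) + c(162) → 313
e(168) + a(169) → 337
192 + 313 → 505
337 + 505 → 842
Each symbol's bit-cost is frequency × depth; summing gives 2189 bits (equivalently 192 + 313 + 337 + 505 + 842).

2189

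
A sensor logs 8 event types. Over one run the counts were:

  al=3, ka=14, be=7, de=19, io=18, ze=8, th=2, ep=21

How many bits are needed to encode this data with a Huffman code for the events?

Merge the two smallest weights repeatedly:
combine th(2), al(3) → 5
combine 5, be(7) → 12
combine ze(8), 12 → 20
combine ka(14), io(18) → 32
combine de(19), 20 → 39
combine ep(21), 32 → 53
combine 39, 53 → 92
Each symbol's bit-cost is frequency × depth; summing gives 253 bits (equivalently 5 + 12 + 20 + 32 + 39 + 53 + 92).

253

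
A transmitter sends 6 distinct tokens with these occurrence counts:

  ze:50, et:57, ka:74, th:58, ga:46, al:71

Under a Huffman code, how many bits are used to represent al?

2

Huffman merges, smallest pair first:
merge ga(46) and ze(50): 96
merge et(57) and th(58): 115
merge al(71) and ka(74): 145
merge 96 and 115: 211
merge 145 and 211: 356
The subtree containing al is merged 2 times, so code length = 2.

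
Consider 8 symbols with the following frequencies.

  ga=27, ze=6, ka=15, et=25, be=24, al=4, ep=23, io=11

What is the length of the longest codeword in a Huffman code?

Merge the two lowest-weight nodes at each step:
al(4) + ze(6) → 10
10 + io(11) → 21
ka(15) + 21 → 36
ep(23) + be(24) → 47
et(25) + ga(27) → 52
36 + 47 → 83
52 + 83 → 135
The first pair merged (al, ze) ends up deepest, at depth 5.

5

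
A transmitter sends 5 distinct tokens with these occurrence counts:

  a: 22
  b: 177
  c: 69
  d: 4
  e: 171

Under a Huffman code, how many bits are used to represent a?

Huffman merges, smallest pair first:
merge d(4) and a(22): 26
merge 26 and c(69): 95
merge 95 and e(171): 266
merge b(177) and 266: 443
a's leaf is at depth 4, giving a 4-bit codeword.

4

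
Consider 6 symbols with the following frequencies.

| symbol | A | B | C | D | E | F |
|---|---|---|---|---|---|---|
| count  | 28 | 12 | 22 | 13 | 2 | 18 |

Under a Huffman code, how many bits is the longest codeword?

4

Merge the two lowest-weight nodes at each step:
combine E(2), B(12) → 14
combine D(13), 14 → 27
combine F(18), C(22) → 40
combine 27, A(28) → 55
combine 40, 55 → 95
The rarest symbols sit at the bottom; the longest codeword is 4 bits.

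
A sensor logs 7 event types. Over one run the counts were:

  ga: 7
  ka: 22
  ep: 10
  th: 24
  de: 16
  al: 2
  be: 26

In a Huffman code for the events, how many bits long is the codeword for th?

Repeatedly merge the two smallest:
al(2) + ga(7) → 9
9 + ep(10) → 19
de(16) + 19 → 35
ka(22) + th(24) → 46
be(26) + 35 → 61
46 + 61 → 107
th sits 2 levels below the root, so its codeword is 2 bits.

2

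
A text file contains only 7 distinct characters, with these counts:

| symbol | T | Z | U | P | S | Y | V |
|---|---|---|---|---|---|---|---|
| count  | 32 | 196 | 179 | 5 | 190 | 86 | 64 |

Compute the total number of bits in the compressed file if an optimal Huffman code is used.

1829

Build the Huffman tree bottom-up:
merge P(5) and T(32): 37
merge 37 and V(64): 101
merge Y(86) and 101: 187
merge U(179) and 187: 366
merge S(190) and Z(196): 386
merge 366 and 386: 752
The encoded length is the sum of every internal node's weight: 37 + 101 + 187 + 366 + 386 + 752 = 1829 bits.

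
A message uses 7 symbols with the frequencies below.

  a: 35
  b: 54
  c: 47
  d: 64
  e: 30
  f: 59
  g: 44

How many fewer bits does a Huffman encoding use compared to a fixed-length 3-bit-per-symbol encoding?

64

Fixed-length: 3 bits × 333 symbols = 999 bits.
Huffman merges:
e(30) + a(35) → 65
g(44) + c(47) → 91
b(54) + f(59) → 113
d(64) + 65 → 129
91 + 113 → 204
129 + 204 → 333
Huffman total = 65 + 91 + 113 + 129 + 204 + 333 = 935 bits.
Saving = 999 − 935 = 64 bits.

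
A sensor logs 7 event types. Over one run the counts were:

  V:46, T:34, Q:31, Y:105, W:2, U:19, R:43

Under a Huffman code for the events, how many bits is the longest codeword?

5

Merge the two lowest-weight nodes at each step:
W(2) + U(19) → 21
21 + Q(31) → 52
T(34) + R(43) → 77
V(46) + 52 → 98
77 + 98 → 175
Y(105) + 175 → 280
The first pair merged (W, U) ends up deepest, at depth 5.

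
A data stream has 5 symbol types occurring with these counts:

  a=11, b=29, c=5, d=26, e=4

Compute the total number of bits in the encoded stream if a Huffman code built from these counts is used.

Greedily combine the two least-frequent nodes:
combine e(4), c(5) → 9
combine 9, a(11) → 20
combine 20, d(26) → 46
combine b(29), 46 → 75
The encoded length is the sum of every internal node's weight: 9 + 20 + 46 + 75 = 150 bits.

150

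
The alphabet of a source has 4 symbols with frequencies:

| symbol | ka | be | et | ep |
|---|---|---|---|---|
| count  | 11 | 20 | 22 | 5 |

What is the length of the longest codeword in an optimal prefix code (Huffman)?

Merge the two lowest-weight nodes at each step:
combine ep(5), ka(11) → 16
combine 16, be(20) → 36
combine et(22), 36 → 58
The rarest symbols sit at the bottom; the longest codeword is 3 bits.

3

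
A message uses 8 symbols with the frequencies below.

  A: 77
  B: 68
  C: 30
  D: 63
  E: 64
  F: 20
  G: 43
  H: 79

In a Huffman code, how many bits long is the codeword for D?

3

Build the tree from the bottom:
F(20) + C(30) → 50
G(43) + 50 → 93
D(63) + E(64) → 127
B(68) + A(77) → 145
H(79) + 93 → 172
127 + 145 → 272
172 + 272 → 444
D's leaf is at depth 3, giving a 3-bit codeword.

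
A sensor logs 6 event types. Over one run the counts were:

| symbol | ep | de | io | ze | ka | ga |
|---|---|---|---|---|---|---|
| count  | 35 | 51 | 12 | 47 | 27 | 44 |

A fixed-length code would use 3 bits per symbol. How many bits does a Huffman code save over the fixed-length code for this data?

103

Fixed-length: 3 bits × 216 symbols = 648 bits.
Huffman merges:
io(12) + ka(27) → 39
ep(35) + 39 → 74
ga(44) + ze(47) → 91
de(51) + 74 → 125
91 + 125 → 216
Huffman total = 39 + 74 + 91 + 125 + 216 = 545 bits.
Saving = 648 − 545 = 103 bits.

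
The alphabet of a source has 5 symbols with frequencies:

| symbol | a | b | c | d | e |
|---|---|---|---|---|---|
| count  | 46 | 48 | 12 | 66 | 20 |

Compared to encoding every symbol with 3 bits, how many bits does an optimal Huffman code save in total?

Fixed-length: 3 bits × 192 symbols = 576 bits.
Huffman merges:
combine c(12), e(20) → 32
combine 32, a(46) → 78
combine b(48), d(66) → 114
combine 78, 114 → 192
Huffman total = 32 + 78 + 114 + 192 = 416 bits.
Saving = 576 − 416 = 160 bits.

160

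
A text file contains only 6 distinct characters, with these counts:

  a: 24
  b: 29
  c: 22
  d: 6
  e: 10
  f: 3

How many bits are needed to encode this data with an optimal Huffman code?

Build the Huffman tree bottom-up:
f(3) + d(6) → 9
9 + e(10) → 19
19 + c(22) → 41
a(24) + b(29) → 53
41 + 53 → 94
Total encoded bits = sum of merged weights = 9 + 19 + 41 + 53 + 94 = 216.

216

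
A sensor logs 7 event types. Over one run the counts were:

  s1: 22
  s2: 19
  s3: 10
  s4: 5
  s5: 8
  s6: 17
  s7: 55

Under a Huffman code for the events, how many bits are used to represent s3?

Build the tree from the bottom:
combine s4(5), s5(8) → 13
combine s3(10), 13 → 23
combine s6(17), s2(19) → 36
combine s1(22), 23 → 45
combine 36, 45 → 81
combine s7(55), 81 → 136
s3's leaf is at depth 4, giving a 4-bit codeword.

4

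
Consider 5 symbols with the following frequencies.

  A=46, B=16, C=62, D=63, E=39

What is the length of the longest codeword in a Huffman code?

Merge the two lowest-weight nodes at each step:
B(16) + E(39) → 55
A(46) + 55 → 101
C(62) + D(63) → 125
101 + 125 → 226
The first pair merged (B, E) ends up deepest, at depth 3.

3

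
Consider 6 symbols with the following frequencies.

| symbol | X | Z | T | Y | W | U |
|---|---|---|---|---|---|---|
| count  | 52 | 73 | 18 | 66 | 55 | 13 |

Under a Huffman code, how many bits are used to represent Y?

Repeatedly merge the two smallest:
combine U(13), T(18) → 31
combine 31, X(52) → 83
combine W(55), Y(66) → 121
combine Z(73), 83 → 156
combine 121, 156 → 277
Y's leaf is at depth 2, giving a 2-bit codeword.

2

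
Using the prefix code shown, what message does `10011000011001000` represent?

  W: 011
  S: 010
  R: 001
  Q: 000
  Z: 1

ZRZQWRQ

Read left to right; each codeword is recognised as soon as it completes (prefix code):
  1→Z | 001→R | 1→Z | 000→Q | 011→W | 001→R | 000→Q
Decoded message: ZRZQWRQ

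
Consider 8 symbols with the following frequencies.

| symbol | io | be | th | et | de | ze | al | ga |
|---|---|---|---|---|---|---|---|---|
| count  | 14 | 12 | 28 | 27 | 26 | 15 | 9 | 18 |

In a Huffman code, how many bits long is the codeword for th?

2

Build the tree from the bottom:
combine al(9), be(12) → 21
combine io(14), ze(15) → 29
combine ga(18), 21 → 39
combine de(26), et(27) → 53
combine th(28), 29 → 57
combine 39, 53 → 92
combine 57, 92 → 149
th's leaf is at depth 2, giving a 2-bit codeword.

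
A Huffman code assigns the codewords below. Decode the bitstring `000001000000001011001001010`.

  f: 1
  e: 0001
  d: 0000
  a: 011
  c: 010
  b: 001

Read left to right; each codeword is recognised as soon as it completes (prefix code):
  0000→d | 010→c | 0000→d | 0001→e | 011→a | 001→b | 001→b | 010→c
Decoded message: dcdeabbc

dcdeabbc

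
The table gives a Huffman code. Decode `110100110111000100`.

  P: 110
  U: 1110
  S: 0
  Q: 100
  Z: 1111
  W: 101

PQPUSSQ

Read left to right; each codeword is recognised as soon as it completes (prefix code):
  110→P | 100→Q | 110→P | 1110→U | 0→S | 0→S | 100→Q
Decoded message: PQPUSSQ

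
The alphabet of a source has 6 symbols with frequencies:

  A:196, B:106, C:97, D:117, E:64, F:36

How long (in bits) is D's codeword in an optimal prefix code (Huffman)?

2

Huffman merges, smallest pair first:
merge F(36) and E(64): 100
merge C(97) and 100: 197
merge B(106) and D(117): 223
merge A(196) and 197: 393
merge 223 and 393: 616
D's leaf is at depth 2, giving a 2-bit codeword.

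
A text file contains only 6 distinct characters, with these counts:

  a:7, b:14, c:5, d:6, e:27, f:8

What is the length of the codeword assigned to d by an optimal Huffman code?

Huffman merges, smallest pair first:
merge c(5) and d(6): 11
merge a(7) and f(8): 15
merge 11 and b(14): 25
merge 15 and 25: 40
merge e(27) and 40: 67
d sits 4 levels below the root, so its codeword is 4 bits.

4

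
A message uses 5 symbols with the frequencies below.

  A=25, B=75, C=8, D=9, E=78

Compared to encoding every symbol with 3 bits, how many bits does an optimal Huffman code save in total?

Fixed-length: 3 bits × 195 symbols = 585 bits.
Huffman merges:
C(8) + D(9) → 17
17 + A(25) → 42
42 + B(75) → 117
E(78) + 117 → 195
Huffman total = 17 + 42 + 117 + 195 = 371 bits.
Saving = 585 − 371 = 214 bits.

214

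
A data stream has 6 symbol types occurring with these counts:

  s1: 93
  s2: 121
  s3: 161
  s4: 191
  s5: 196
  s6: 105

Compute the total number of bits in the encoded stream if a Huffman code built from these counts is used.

2214

Build the Huffman tree bottom-up:
merge s1(93) and s6(105): 198
merge s2(121) and s3(161): 282
merge s4(191) and s5(196): 387
merge 198 and 282: 480
merge 387 and 480: 867
Each symbol's bit-cost is frequency × depth; summing gives 2214 bits (equivalently 198 + 282 + 387 + 480 + 867).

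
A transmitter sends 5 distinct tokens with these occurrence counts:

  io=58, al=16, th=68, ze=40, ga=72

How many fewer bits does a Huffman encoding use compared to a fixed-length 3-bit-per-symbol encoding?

198

Fixed-length: 3 bits × 254 symbols = 762 bits.
Huffman merges:
merge al(16) and ze(40): 56
merge 56 and io(58): 114
merge th(68) and ga(72): 140
merge 114 and 140: 254
Huffman total = 56 + 114 + 140 + 254 = 564 bits.
Saving = 762 − 564 = 198 bits.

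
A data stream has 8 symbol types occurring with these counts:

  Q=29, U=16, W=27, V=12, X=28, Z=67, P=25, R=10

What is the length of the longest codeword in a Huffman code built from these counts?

4

Merge the two lowest-weight nodes at each step:
merge R(10) and V(12): 22
merge U(16) and 22: 38
merge P(25) and W(27): 52
merge X(28) and Q(29): 57
merge 38 and 52: 90
merge 57 and Z(67): 124
merge 90 and 124: 214
The first pair merged (R, V) ends up deepest, at depth 4.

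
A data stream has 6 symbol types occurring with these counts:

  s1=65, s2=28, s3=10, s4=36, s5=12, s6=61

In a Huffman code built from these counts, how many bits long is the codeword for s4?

Build the tree from the bottom:
merge s3(10) and s5(12): 22
merge 22 and s2(28): 50
merge s4(36) and 50: 86
merge s6(61) and s1(65): 126
merge 86 and 126: 212
s4's leaf is at depth 2, giving a 2-bit codeword.

2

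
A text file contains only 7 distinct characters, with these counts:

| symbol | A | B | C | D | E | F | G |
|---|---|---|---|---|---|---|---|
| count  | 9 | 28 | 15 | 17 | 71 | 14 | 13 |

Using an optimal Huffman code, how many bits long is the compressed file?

Merge the two smallest weights repeatedly:
merge A(9) and G(13): 22
merge F(14) and C(15): 29
merge D(17) and 22: 39
merge B(28) and 29: 57
merge 39 and 57: 96
merge E(71) and 96: 167
Each symbol's bit-cost is frequency × depth; summing gives 410 bits (equivalently 22 + 29 + 39 + 57 + 96 + 167).

410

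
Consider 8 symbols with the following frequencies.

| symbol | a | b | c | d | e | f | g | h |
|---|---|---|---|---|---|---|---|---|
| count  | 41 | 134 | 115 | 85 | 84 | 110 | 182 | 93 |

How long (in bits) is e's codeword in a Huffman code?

4

Repeatedly merge the two smallest:
a(41) + e(84) → 125
d(85) + h(93) → 178
f(110) + c(115) → 225
125 + b(134) → 259
178 + g(182) → 360
225 + 259 → 484
360 + 484 → 844
e sits 4 levels below the root, so its codeword is 4 bits.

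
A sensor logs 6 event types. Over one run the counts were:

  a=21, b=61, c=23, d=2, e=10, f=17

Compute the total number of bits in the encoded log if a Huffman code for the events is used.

292

Build the Huffman tree bottom-up:
merge d(2) and e(10): 12
merge 12 and f(17): 29
merge a(21) and c(23): 44
merge 29 and 44: 73
merge b(61) and 73: 134
Each symbol's bit-cost is frequency × depth; summing gives 292 bits (equivalently 12 + 29 + 44 + 73 + 134).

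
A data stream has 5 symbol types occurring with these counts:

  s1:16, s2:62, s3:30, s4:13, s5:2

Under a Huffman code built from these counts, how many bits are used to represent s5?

4

Repeatedly merge the two smallest:
merge s5(2) and s4(13): 15
merge 15 and s1(16): 31
merge s3(30) and 31: 61
merge 61 and s2(62): 123
The subtree containing s5 is merged 4 times, so code length = 4.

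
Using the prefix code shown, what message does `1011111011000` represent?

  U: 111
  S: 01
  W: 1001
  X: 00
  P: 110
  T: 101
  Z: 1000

TUTZ

Read left to right; each codeword is recognised as soon as it completes (prefix code):
  101→T | 111→U | 101→T | 1000→Z
Decoded message: TUTZ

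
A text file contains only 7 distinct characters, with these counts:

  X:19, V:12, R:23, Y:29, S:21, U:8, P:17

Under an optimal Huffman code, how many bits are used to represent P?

Huffman merges, smallest pair first:
merge U(8) and V(12): 20
merge P(17) and X(19): 36
merge 20 and S(21): 41
merge R(23) and Y(29): 52
merge 36 and 41: 77
merge 52 and 77: 129
P sits 3 levels below the root, so its codeword is 3 bits.

3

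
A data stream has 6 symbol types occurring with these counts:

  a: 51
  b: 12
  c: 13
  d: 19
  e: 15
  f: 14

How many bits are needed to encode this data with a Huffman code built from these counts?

295

Build the Huffman tree bottom-up:
combine b(12), c(13) → 25
combine f(14), e(15) → 29
combine d(19), 25 → 44
combine 29, 44 → 73
combine a(51), 73 → 124
Total encoded bits = sum of merged weights = 25 + 29 + 44 + 73 + 124 = 295.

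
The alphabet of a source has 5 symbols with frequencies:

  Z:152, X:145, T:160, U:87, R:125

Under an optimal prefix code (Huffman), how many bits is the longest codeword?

3

Merge the two lowest-weight nodes at each step:
combine U(87), R(125) → 212
combine X(145), Z(152) → 297
combine T(160), 212 → 372
combine 297, 372 → 669
The first pair merged (U, R) ends up deepest, at depth 3.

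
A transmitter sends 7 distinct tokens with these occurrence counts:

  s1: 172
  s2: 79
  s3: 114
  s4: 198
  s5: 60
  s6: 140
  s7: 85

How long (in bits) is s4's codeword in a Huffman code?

Repeatedly merge the two smallest:
combine s5(60), s2(79) → 139
combine s7(85), s3(114) → 199
combine 139, s6(140) → 279
combine s1(172), s4(198) → 370
combine 199, 279 → 478
combine 370, 478 → 848
The subtree containing s4 is merged 2 times, so code length = 2.

2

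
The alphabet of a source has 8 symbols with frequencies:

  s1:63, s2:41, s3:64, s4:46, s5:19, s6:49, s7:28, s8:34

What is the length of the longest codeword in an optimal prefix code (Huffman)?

Merge the two lowest-weight nodes at each step:
s5(19) + s7(28) → 47
s8(34) + s2(41) → 75
s4(46) + 47 → 93
s6(49) + s1(63) → 112
s3(64) + 75 → 139
93 + 112 → 205
139 + 205 → 344
The first pair merged (s5, s7) ends up deepest, at depth 4.

4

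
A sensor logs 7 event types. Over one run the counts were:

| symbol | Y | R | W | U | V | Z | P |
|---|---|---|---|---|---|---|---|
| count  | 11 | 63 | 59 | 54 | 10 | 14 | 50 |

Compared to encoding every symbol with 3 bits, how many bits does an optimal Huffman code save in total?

120

Fixed-length: 3 bits × 261 symbols = 783 bits.
Huffman merges:
merge V(10) and Y(11): 21
merge Z(14) and 21: 35
merge 35 and P(50): 85
merge U(54) and W(59): 113
merge R(63) and 85: 148
merge 113 and 148: 261
Huffman total = 21 + 35 + 85 + 113 + 148 + 261 = 663 bits.
Saving = 783 − 663 = 120 bits.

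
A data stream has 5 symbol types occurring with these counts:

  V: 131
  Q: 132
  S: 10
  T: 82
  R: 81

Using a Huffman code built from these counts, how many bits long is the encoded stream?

Build the Huffman tree bottom-up:
merge S(10) and R(81): 91
merge T(82) and 91: 173
merge V(131) and Q(132): 263
merge 173 and 263: 436
The encoded length is the sum of every internal node's weight: 91 + 173 + 263 + 436 = 963 bits.

963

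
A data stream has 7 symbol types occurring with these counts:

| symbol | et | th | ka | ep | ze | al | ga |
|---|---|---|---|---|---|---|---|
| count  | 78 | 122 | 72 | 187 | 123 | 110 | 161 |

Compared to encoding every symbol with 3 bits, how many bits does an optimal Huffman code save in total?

198

Fixed-length: 3 bits × 853 symbols = 2559 bits.
Huffman merges:
ka(72) + et(78) → 150
al(110) + th(122) → 232
ze(123) + 150 → 273
ga(161) + ep(187) → 348
232 + 273 → 505
348 + 505 → 853
Huffman total = 150 + 232 + 273 + 348 + 505 + 853 = 2361 bits.
Saving = 2559 − 2361 = 198 bits.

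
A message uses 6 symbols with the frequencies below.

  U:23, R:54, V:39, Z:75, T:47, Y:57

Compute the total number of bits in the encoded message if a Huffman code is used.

753

Greedily combine the two least-frequent nodes:
combine U(23), V(39) → 62
combine T(47), R(54) → 101
combine Y(57), 62 → 119
combine Z(75), 101 → 176
combine 119, 176 → 295
Total encoded bits = sum of merged weights = 62 + 101 + 119 + 176 + 295 = 753.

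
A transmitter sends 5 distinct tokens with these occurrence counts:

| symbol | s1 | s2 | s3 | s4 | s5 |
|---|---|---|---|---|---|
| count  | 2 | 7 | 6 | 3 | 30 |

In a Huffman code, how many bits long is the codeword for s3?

3

Repeatedly merge the two smallest:
s1(2) + s4(3) → 5
5 + s3(6) → 11
s2(7) + 11 → 18
18 + s5(30) → 48
The subtree containing s3 is merged 3 times, so code length = 3.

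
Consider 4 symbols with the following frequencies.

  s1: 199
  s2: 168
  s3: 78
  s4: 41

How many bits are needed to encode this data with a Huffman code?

892

Greedily combine the two least-frequent nodes:
s4(41) + s3(78) → 119
119 + s2(168) → 287
s1(199) + 287 → 486
Each symbol's bit-cost is frequency × depth; summing gives 892 bits (equivalently 119 + 287 + 486).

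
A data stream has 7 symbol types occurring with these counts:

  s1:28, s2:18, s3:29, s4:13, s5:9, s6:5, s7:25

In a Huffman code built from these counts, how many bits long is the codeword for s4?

Repeatedly merge the two smallest:
s6(5) + s5(9) → 14
s4(13) + 14 → 27
s2(18) + s7(25) → 43
27 + s1(28) → 55
s3(29) + 43 → 72
55 + 72 → 127
The subtree containing s4 is merged 3 times, so code length = 3.

3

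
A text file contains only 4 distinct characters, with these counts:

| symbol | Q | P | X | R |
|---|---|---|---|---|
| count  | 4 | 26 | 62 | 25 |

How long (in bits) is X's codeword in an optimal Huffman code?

Huffman merges, smallest pair first:
combine Q(4), R(25) → 29
combine P(26), 29 → 55
combine 55, X(62) → 117
X is a child of the root — depth 1, so its codeword is a single bit.

1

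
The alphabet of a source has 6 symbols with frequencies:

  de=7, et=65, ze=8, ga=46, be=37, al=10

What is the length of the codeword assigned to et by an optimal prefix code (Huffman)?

Huffman merges, smallest pair first:
merge de(7) and ze(8): 15
merge al(10) and 15: 25
merge 25 and be(37): 62
merge ga(46) and 62: 108
merge et(65) and 108: 173
et sits one level below the root: a 1-bit codeword.

1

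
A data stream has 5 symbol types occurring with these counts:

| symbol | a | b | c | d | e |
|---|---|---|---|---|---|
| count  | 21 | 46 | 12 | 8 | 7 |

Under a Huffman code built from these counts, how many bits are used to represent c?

Huffman merges, smallest pair first:
combine e(7), d(8) → 15
combine c(12), 15 → 27
combine a(21), 27 → 48
combine b(46), 48 → 94
The subtree containing c is merged 3 times, so code length = 3.

3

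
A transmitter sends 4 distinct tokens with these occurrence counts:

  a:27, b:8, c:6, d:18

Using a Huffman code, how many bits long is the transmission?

105

Build the Huffman tree bottom-up:
combine c(6), b(8) → 14
combine 14, d(18) → 32
combine a(27), 32 → 59
The encoded length is the sum of every internal node's weight: 14 + 32 + 59 = 105 bits.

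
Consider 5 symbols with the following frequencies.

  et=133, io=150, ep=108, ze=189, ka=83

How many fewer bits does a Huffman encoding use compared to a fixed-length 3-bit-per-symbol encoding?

Fixed-length: 3 bits × 663 symbols = 1989 bits.
Huffman merges:
combine ka(83), ep(108) → 191
combine et(133), io(150) → 283
combine ze(189), 191 → 380
combine 283, 380 → 663
Huffman total = 191 + 283 + 380 + 663 = 1517 bits.
Saving = 1989 − 1517 = 472 bits.

472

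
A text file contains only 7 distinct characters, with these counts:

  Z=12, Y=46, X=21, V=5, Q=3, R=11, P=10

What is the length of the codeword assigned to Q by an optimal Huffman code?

Repeatedly merge the two smallest:
combine Q(3), V(5) → 8
combine 8, P(10) → 18
combine R(11), Z(12) → 23
combine 18, X(21) → 39
combine 23, 39 → 62
combine Y(46), 62 → 108
Q's leaf is at depth 5, giving a 5-bit codeword.

5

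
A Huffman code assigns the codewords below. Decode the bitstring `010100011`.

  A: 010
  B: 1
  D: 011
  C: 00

Read left to right; each codeword is recognised as soon as it completes (prefix code):
  010→A | 1→B | 00→C | 011→D
Decoded message: ABCD

ABCD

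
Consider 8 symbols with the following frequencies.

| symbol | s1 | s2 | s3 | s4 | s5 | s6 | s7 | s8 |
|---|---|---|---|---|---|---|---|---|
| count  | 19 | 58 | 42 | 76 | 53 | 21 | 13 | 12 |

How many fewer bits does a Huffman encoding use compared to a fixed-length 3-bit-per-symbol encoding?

69

Fixed-length: 3 bits × 294 symbols = 882 bits.
Huffman merges:
s8(12) + s7(13) → 25
s1(19) + s6(21) → 40
25 + 40 → 65
s3(42) + s5(53) → 95
s2(58) + 65 → 123
s4(76) + 95 → 171
123 + 171 → 294
Huffman total = 25 + 40 + 65 + 95 + 123 + 171 + 294 = 813 bits.
Saving = 882 − 813 = 69 bits.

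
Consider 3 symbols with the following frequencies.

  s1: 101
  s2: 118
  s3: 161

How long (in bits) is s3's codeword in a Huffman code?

1

Build the tree from the bottom:
combine s1(101), s2(118) → 219
combine s3(161), 219 → 380
s3 is a child of the root — depth 1, so its codeword is a single bit.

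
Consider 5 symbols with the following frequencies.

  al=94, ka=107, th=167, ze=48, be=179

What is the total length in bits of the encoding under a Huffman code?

1332

Greedily combine the two least-frequent nodes:
merge ze(48) and al(94): 142
merge ka(107) and 142: 249
merge th(167) and be(179): 346
merge 249 and 346: 595
Total encoded bits = sum of merged weights = 142 + 249 + 346 + 595 = 1332.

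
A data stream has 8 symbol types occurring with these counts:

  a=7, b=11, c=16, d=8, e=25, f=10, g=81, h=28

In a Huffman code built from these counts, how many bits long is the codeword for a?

Huffman merges, smallest pair first:
a(7) + d(8) → 15
f(10) + b(11) → 21
15 + c(16) → 31
21 + e(25) → 46
h(28) + 31 → 59
46 + 59 → 105
g(81) + 105 → 186
a's leaf is at depth 5, giving a 5-bit codeword.

5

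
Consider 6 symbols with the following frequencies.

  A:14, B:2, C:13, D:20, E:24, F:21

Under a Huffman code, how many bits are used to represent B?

Build the tree from the bottom:
merge B(2) and C(13): 15
merge A(14) and 15: 29
merge D(20) and F(21): 41
merge E(24) and 29: 53
merge 41 and 53: 94
B sits 4 levels below the root, so its codeword is 4 bits.

4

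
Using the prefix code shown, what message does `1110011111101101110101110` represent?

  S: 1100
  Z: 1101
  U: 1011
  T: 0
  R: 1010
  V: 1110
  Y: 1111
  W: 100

VTYZURV

Read left to right; each codeword is recognised as soon as it completes (prefix code):
  1110→V | 0→T | 1111→Y | 1101→Z | 1011→U | 1010→R | 1110→V
Decoded message: VTYZURV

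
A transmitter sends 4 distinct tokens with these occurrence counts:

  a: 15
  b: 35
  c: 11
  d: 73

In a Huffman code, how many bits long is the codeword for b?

Repeatedly merge the two smallest:
combine c(11), a(15) → 26
combine 26, b(35) → 61
combine 61, d(73) → 134
b's leaf is at depth 2, giving a 2-bit codeword.

2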